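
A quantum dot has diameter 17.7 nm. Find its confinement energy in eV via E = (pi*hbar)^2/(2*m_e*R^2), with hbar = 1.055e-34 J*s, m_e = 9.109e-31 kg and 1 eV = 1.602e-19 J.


Radius R = 17.7/2 = 8.85 nm = 8.85e-09 m
E = (pi * 1.055e-34)^2 / (2 * 9.109e-31 * (8.85e-09)^2)
E(J) = 7.6987e-22
E = E(J) / 1.602e-19 = 0.0048 eV

0.0048


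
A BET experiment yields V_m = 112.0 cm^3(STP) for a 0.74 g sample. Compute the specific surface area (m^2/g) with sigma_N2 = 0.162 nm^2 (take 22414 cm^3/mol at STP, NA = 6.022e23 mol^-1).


Number of moles in monolayer = V_m / 22414 = 112.0 / 22414 = 0.00499688
Number of molecules = moles * NA = 0.00499688 * 6.022e23
SA = molecules * sigma / mass
SA = (112.0 / 22414) * 6.022e23 * 0.162e-18 / 0.74
SA = 658.8 m^2/g

658.8


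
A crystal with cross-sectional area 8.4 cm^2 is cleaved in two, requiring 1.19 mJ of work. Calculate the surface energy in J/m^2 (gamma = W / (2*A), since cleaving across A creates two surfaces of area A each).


Convert: A = 8.4 cm^2 = 0.00084 m^2, W = 1.19 mJ = 0.00119 J
Cleaving exposes two faces of area A, so total new surface = 2*A and gamma = W / (2*A)
gamma = 0.00119 / (2 * 0.00084)
gamma = 0.708 J/m^2

0.708


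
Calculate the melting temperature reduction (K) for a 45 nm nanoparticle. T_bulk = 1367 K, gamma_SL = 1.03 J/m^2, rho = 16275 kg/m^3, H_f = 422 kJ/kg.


Radius R = 45/2 = 22.5 nm = 2.25e-08 m
Convert H_f = 422 kJ/kg = 422000 J/kg
dT = 2 * gamma_SL * T_bulk / (rho * H_f * R)
dT = 2 * 1.03 * 1367 / (16275 * 422000 * 2.25e-08)
dT = 18.2 K

18.2


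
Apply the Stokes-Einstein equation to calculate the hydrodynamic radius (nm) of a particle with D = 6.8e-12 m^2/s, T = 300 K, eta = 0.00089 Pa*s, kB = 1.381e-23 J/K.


Stokes-Einstein: R = kB*T / (6*pi*eta*D)
R = 1.381e-23 * 300 / (6 * pi * 0.00089 * 6.8e-12)
R = 3.63174e-08 m = 36.32 nm

36.32


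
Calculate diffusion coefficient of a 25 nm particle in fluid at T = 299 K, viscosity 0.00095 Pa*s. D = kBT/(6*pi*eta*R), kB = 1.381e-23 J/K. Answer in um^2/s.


Radius R = 25/2 = 12.5 nm = 1.25e-08 m
D = kB*T / (6*pi*eta*R)
D = 1.381e-23 * 299 / (6 * pi * 0.00095 * 1.25e-08)
D = 1.84472e-11 m^2/s = 18.447 um^2/s

18.447


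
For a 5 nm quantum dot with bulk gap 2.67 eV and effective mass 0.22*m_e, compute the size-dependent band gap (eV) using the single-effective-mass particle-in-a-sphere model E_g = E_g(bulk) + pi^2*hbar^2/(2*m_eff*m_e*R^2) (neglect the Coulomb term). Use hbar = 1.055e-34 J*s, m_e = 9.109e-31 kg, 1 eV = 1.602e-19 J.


Radius R = 5/2 nm = 2.5e-09 m
Confinement energy dE = pi^2 * hbar^2 / (2 * m_eff * m_e * R^2)
dE = pi^2 * (1.055e-34)^2 / (2 * 0.22 * 9.109e-31 * (2.5e-09)^2) J, divided by 1.602e-19 J/eV
dE = 0.2737 eV
Total band gap = E_g(bulk) + dE = 2.67 + 0.2737 = 2.9437 eV

2.9437


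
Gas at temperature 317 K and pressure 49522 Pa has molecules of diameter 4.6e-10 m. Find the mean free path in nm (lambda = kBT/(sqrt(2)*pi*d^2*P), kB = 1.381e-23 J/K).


Mean free path: lambda = kB*T / (sqrt(2) * pi * d^2 * P)
lambda = 1.381e-23 * 317 / (sqrt(2) * pi * (4.6e-10)^2 * 49522)
lambda = 9.40317e-08 m
lambda = 94.03 nm

94.03


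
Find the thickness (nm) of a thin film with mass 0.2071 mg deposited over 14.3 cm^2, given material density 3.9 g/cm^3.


Convert: m = 0.2071 mg = 2.0710e-07 kg, A = 14.3 cm^2 = 1.4300e-03 m^2, rho = 3.9 g/cm^3 = 3900 kg/m^3
t = m / (A * rho)
t = 2.0710e-07 / (1.4300e-03 * 3900)
t = 3.7135e-08 m = 37.1 nm

37.1


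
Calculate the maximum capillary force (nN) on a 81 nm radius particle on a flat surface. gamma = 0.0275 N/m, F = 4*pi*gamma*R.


Convert radius: R = 81 nm = 8.1e-08 m
F = 4 * pi * gamma * R
F = 4 * pi * 0.0275 * 8.1e-08
F = 2.79916e-08 N = 27.9916 nN

27.9916


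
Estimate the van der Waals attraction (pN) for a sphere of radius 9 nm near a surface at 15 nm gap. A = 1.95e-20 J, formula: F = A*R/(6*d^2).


Convert to SI: R = 9 nm = 9e-09 m, d = 15 nm = 1.5e-08 m
F = A * R / (6 * d^2)
F = 1.95e-20 * 9e-09 / (6 * (1.5e-08)^2)
F = 1.3e-13 N = 0.13 pN

0.13


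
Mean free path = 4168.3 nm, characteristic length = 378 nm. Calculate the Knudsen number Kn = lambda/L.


Knudsen number Kn = lambda / L
Kn = 4168.3 / 378
Kn = 11.0272

11.0272


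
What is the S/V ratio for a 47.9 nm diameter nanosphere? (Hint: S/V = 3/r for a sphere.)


Radius r = 47.9/2 = 23.95 nm
S/V = 3 / r = 3 / 23.95
S/V = 0.1253 nm^-1

0.1253


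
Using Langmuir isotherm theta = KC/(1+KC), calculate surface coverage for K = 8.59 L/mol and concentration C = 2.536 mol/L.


Langmuir isotherm: theta = K*C / (1 + K*C)
K*C = 8.59 * 2.536 = 21.78424
theta = 21.78424 / (1 + 21.78424) = 21.78424 / 22.78424
theta = 0.9561

0.9561


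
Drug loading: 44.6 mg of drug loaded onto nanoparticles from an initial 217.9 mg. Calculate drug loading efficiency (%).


Drug loading efficiency = (drug loaded / drug initial) * 100
DLE = 44.6 / 217.9 * 100
DLE = 0.2047 * 100
DLE = 20.47%

20.47


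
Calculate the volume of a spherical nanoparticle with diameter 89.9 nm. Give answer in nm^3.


Radius r = 89.9/2 = 44.95 nm
Volume V = (4/3) * pi * r^3
V = (4/3) * pi * (44.95)^3
V = 380432.58 nm^3

380432.58


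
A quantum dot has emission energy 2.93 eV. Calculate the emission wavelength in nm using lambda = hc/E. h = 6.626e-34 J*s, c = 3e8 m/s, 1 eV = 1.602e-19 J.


Convert energy: E = 2.93 eV = 2.93 * 1.602e-19 = 4.69386e-19 J
lambda = h*c / E = 6.626e-34 * 3e8 / 4.69386e-19
lambda = 4.23489e-07 m = 423.5 nm

423.5


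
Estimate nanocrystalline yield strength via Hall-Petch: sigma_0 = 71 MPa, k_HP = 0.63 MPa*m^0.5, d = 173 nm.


d = 173 nm = 1.73e-07 m
sqrt(d) = 0.0004159327
Hall-Petch contribution = k / sqrt(d) = 0.63 / 0.0004159327 = 1514.7 MPa
sigma = sigma_0 + k/sqrt(d) = 71 + 1514.7 = 1585.7 MPa

1585.7


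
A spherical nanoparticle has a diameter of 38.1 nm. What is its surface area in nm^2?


Radius r = 38.1/2 = 19.05 nm
Surface area SA = 4 * pi * r^2
SA = 4 * pi * (19.05)^2
SA = 4560.37 nm^2

4560.37


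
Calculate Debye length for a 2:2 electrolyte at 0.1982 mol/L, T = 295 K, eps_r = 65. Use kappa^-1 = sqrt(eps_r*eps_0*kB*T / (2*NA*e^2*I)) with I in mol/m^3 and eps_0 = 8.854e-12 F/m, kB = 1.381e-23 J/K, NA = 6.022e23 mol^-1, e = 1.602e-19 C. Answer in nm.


Ionic strength I = 0.1982 * 2^2 * 1000 = 792.8 mol/m^3
kappa^-1 = sqrt(65 * 8.854e-12 * 1.381e-23 * 295 / (2 * 6.022e23 * (1.602e-19)^2 * 792.8))
kappa^-1 = 0.309 nm

0.309


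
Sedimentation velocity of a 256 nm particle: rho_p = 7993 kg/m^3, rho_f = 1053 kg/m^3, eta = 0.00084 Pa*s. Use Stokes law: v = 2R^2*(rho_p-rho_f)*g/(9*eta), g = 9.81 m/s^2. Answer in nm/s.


Radius R = 256/2 nm = 1.28e-07 m
Density difference = 7993 - 1053 = 6940 kg/m^3
v = 2 * R^2 * (rho_p - rho_f) * g / (9 * eta)
v = 2 * (1.28e-07)^2 * 6940 * 9.81 / (9 * 0.00084)
v = 2.95091e-07 m/s = 295.0914 nm/s

295.0914


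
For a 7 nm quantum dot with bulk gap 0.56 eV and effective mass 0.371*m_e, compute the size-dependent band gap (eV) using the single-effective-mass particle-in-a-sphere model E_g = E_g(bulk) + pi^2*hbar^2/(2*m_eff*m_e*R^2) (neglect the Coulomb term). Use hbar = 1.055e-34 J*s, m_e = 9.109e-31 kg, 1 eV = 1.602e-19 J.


Radius R = 7/2 nm = 3.5e-09 m
Confinement energy dE = pi^2 * hbar^2 / (2 * m_eff * m_e * R^2)
dE = pi^2 * (1.055e-34)^2 / (2 * 0.371 * 9.109e-31 * (3.5e-09)^2) J, divided by 1.602e-19 J/eV
dE = 0.0828 eV
Total band gap = E_g(bulk) + dE = 0.56 + 0.0828 = 0.6428 eV

0.6428


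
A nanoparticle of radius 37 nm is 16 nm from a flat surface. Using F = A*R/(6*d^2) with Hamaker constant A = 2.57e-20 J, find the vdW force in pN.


Convert to SI: R = 37 nm = 3.7e-08 m, d = 16 nm = 1.6e-08 m
F = A * R / (6 * d^2)
F = 2.57e-20 * 3.7e-08 / (6 * (1.6e-08)^2)
F = 6.19076e-13 N = 0.619 pN

0.619


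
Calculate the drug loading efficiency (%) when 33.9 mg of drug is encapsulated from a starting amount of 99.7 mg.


Drug loading efficiency = (drug loaded / drug initial) * 100
DLE = 33.9 / 99.7 * 100
DLE = 0.34 * 100
DLE = 34.0%

34.0


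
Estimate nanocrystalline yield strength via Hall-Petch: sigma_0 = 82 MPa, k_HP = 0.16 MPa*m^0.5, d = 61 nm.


d = 61 nm = 6.1e-08 m
sqrt(d) = 0.0002469818
Hall-Petch contribution = k / sqrt(d) = 0.16 / 0.0002469818 = 647.8 MPa
sigma = sigma_0 + k/sqrt(d) = 82 + 647.8 = 729.8 MPa

729.8


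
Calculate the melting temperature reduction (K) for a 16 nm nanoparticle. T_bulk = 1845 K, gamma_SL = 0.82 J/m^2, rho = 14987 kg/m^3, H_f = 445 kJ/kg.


Radius R = 16/2 = 8 nm = 8e-09 m
Convert H_f = 445 kJ/kg = 445000 J/kg
dT = 2 * gamma_SL * T_bulk / (rho * H_f * R)
dT = 2 * 0.82 * 1845 / (14987 * 445000 * 8e-09)
dT = 56.7 K

56.7


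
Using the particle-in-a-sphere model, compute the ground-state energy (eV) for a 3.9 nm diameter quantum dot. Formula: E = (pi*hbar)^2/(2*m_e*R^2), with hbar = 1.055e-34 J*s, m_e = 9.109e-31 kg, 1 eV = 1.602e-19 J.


Radius R = 3.9/2 = 1.95 nm = 1.95e-09 m
E = (pi * 1.055e-34)^2 / (2 * 9.109e-31 * (1.95e-09)^2)
E(J) = 1.58575e-20
E = E(J) / 1.602e-19 = 0.099 eV

0.099


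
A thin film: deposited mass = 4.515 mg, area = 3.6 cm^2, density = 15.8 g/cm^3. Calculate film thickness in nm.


Convert: m = 4.515 mg = 4.5150e-06 kg, A = 3.6 cm^2 = 3.6000e-04 m^2, rho = 15.8 g/cm^3 = 15800 kg/m^3
t = m / (A * rho)
t = 4.5150e-06 / (3.6000e-04 * 15800)
t = 7.9378e-07 m = 793.8 nm

793.8


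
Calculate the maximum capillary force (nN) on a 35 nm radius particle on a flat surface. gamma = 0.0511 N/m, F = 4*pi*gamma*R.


Convert radius: R = 35 nm = 3.5e-08 m
F = 4 * pi * gamma * R
F = 4 * pi * 0.0511 * 3.5e-08
F = 2.2475e-08 N = 22.475 nN

22.475


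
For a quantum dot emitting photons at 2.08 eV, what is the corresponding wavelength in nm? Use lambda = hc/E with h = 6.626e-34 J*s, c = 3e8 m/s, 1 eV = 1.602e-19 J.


Convert energy: E = 2.08 eV = 2.08 * 1.602e-19 = 3.33216e-19 J
lambda = h*c / E = 6.626e-34 * 3e8 / 3.33216e-19
lambda = 5.9655e-07 m = 596.5 nm

596.5


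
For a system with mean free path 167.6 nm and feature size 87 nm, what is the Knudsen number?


Knudsen number Kn = lambda / L
Kn = 167.6 / 87
Kn = 1.9264

1.9264


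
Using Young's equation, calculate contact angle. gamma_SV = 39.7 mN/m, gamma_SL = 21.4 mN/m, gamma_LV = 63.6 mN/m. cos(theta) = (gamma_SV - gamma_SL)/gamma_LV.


cos(theta) = (gamma_SV - gamma_SL) / gamma_LV
cos(theta) = (39.7 - 21.4) / 63.6
cos(theta) = 0.287736
theta = arccos(0.287736) = 73.28 degrees

73.28


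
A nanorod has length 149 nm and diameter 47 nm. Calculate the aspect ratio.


Aspect ratio AR = length / diameter
AR = 149 / 47
AR = 3.17

3.17


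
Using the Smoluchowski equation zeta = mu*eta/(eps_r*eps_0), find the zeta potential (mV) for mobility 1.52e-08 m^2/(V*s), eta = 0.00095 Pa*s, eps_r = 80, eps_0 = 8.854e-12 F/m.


Smoluchowski equation: zeta = mu * eta / (eps_r * eps_0)
zeta = 1.52e-08 * 0.00095 / (80 * 8.854e-12)
zeta = 0.020386 V = 20.39 mV

20.39


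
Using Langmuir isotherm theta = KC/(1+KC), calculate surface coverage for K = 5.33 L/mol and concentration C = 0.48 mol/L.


Langmuir isotherm: theta = K*C / (1 + K*C)
K*C = 5.33 * 0.48 = 2.5584
theta = 2.5584 / (1 + 2.5584) = 2.5584 / 3.5584
theta = 0.719

0.719


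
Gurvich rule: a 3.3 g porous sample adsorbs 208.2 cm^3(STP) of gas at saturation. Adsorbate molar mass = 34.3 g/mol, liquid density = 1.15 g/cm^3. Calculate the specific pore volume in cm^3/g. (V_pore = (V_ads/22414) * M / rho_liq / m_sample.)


Moles adsorbed n = V_ads / 22414 = 208.2 / 22414 = 9.288837e-03 mol
Liquid volume V_liq = n * M / rho_liq = 9.288837e-03 * 34.3 / 1.15 = 0.27705 cm^3
Specific pore volume V_pore = V_liq / m_sample = 0.27705 / 3.3
V_pore = 0.084 cm^3/g

0.084


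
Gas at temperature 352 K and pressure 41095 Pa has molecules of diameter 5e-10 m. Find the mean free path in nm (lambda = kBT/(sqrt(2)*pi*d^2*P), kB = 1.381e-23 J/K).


Mean free path: lambda = kB*T / (sqrt(2) * pi * d^2 * P)
lambda = 1.381e-23 * 352 / (sqrt(2) * pi * (5e-10)^2 * 41095)
lambda = 1.06498e-07 m
lambda = 106.5 nm

106.5


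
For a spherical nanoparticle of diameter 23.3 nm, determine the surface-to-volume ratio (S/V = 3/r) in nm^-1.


Radius r = 23.3/2 = 11.65 nm
S/V = 3 / r = 3 / 11.65
S/V = 0.2575 nm^-1

0.2575


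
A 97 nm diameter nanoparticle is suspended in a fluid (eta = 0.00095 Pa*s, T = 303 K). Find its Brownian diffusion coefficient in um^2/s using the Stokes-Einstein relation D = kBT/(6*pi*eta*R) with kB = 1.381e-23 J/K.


Radius R = 97/2 = 48.5 nm = 4.85e-08 m
D = kB*T / (6*pi*eta*R)
D = 1.381e-23 * 303 / (6 * pi * 0.00095 * 4.85e-08)
D = 4.81803e-12 m^2/s = 4.818 um^2/s

4.818


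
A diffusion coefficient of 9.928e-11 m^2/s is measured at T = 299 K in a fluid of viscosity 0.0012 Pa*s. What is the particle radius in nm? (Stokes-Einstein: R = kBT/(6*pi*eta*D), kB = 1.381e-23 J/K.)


Stokes-Einstein: R = kB*T / (6*pi*eta*D)
R = 1.381e-23 * 299 / (6 * pi * 0.0012 * 9.928e-11)
R = 1.83874e-09 m = 1.84 nm

1.84


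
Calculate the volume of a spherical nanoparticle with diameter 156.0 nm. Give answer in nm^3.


Radius r = 156.0/2 = 78 nm
Volume V = (4/3) * pi * r^3
V = (4/3) * pi * (78)^3
V = 1987798.77 nm^3

1987798.77


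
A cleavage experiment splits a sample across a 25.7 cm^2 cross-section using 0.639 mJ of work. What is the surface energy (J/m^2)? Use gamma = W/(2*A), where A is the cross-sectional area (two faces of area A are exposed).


Convert: A = 25.7 cm^2 = 0.00257 m^2, W = 0.639 mJ = 0.000639 J
Cleaving exposes two faces of area A, so total new surface = 2*A and gamma = W / (2*A)
gamma = 0.000639 / (2 * 0.00257)
gamma = 0.124 J/m^2

0.124


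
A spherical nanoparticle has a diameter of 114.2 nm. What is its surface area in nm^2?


Radius r = 114.2/2 = 57.1 nm
Surface area SA = 4 * pi * r^2
SA = 4 * pi * (57.1)^2
SA = 40971.52 nm^2

40971.52


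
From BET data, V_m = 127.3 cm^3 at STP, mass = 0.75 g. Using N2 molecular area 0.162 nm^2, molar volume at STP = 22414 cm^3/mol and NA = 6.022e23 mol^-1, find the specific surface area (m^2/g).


Number of moles in monolayer = V_m / 22414 = 127.3 / 22414 = 0.00567949
Number of molecules = moles * NA = 0.00567949 * 6.022e23
SA = molecules * sigma / mass
SA = (127.3 / 22414) * 6.022e23 * 0.162e-18 / 0.75
SA = 738.8 m^2/g

738.8


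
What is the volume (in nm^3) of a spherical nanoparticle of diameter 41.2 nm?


Radius r = 41.2/2 = 20.6 nm
Volume V = (4/3) * pi * r^3
V = (4/3) * pi * (20.6)^3
V = 36617.63 nm^3

36617.63


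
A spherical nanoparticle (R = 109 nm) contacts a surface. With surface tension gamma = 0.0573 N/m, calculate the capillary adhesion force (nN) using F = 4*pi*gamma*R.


Convert radius: R = 109 nm = 1.09e-07 m
F = 4 * pi * gamma * R
F = 4 * pi * 0.0573 * 1.09e-07
F = 7.84858e-08 N = 78.4858 nN

78.4858


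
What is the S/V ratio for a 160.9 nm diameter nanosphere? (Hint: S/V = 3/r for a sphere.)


Radius r = 160.9/2 = 80.45 nm
S/V = 3 / r = 3 / 80.45
S/V = 0.0373 nm^-1

0.0373


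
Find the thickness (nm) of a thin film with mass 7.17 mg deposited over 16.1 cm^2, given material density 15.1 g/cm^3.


Convert: m = 7.17 mg = 7.1700e-06 kg, A = 16.1 cm^2 = 1.6100e-03 m^2, rho = 15.1 g/cm^3 = 15100 kg/m^3
t = m / (A * rho)
t = 7.1700e-06 / (1.6100e-03 * 15100)
t = 2.9493e-07 m = 294.9 nm

294.9


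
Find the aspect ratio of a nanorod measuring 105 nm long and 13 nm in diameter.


Aspect ratio AR = length / diameter
AR = 105 / 13
AR = 8.08

8.08


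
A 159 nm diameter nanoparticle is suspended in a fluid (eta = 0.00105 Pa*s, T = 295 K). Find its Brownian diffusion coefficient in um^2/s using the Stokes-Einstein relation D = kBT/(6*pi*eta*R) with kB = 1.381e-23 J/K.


Radius R = 159/2 = 79.5 nm = 7.95e-08 m
D = kB*T / (6*pi*eta*R)
D = 1.381e-23 * 295 / (6 * pi * 0.00105 * 7.95e-08)
D = 2.58916e-12 m^2/s = 2.589 um^2/s

2.589


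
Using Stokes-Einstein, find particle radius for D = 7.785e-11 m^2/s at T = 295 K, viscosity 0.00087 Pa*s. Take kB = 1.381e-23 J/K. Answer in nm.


Stokes-Einstein: R = kB*T / (6*pi*eta*D)
R = 1.381e-23 * 295 / (6 * pi * 0.00087 * 7.785e-11)
R = 3.19107e-09 m = 3.19 nm

3.19


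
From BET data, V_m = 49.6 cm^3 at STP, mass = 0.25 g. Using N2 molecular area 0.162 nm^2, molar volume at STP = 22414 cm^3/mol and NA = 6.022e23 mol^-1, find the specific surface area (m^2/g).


Number of moles in monolayer = V_m / 22414 = 49.6 / 22414 = 0.0022129
Number of molecules = moles * NA = 0.0022129 * 6.022e23
SA = molecules * sigma / mass
SA = (49.6 / 22414) * 6.022e23 * 0.162e-18 / 0.25
SA = 863.5 m^2/g

863.5


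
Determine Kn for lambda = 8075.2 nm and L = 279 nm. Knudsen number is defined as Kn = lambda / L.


Knudsen number Kn = lambda / L
Kn = 8075.2 / 279
Kn = 28.9434

28.9434


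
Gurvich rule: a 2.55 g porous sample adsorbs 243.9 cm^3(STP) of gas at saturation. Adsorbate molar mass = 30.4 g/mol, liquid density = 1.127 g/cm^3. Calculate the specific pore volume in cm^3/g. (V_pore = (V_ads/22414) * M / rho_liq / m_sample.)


Moles adsorbed n = V_ads / 22414 = 243.9 / 22414 = 1.088159e-02 mol
Liquid volume V_liq = n * M / rho_liq = 1.088159e-02 * 30.4 / 1.127 = 0.29352 cm^3
Specific pore volume V_pore = V_liq / m_sample = 0.29352 / 2.55
V_pore = 0.1151 cm^3/g

0.1151


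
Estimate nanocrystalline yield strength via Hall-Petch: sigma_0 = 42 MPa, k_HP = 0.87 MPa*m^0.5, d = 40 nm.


d = 40 nm = 4e-08 m
sqrt(d) = 0.0002
Hall-Petch contribution = k / sqrt(d) = 0.87 / 0.0002 = 4350.0 MPa
sigma = sigma_0 + k/sqrt(d) = 42 + 4350.0 = 4392.0 MPa

4392.0


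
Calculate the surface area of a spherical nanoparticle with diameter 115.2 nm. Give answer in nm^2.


Radius r = 115.2/2 = 57.6 nm
Surface area SA = 4 * pi * r^2
SA = 4 * pi * (57.6)^2
SA = 41692.2 nm^2

41692.2


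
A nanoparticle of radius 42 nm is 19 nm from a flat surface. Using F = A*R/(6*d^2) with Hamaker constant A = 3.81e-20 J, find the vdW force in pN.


Convert to SI: R = 42 nm = 4.2e-08 m, d = 19 nm = 1.9e-08 m
F = A * R / (6 * d^2)
F = 3.81e-20 * 4.2e-08 / (6 * (1.9e-08)^2)
F = 7.38781e-13 N = 0.739 pN

0.739


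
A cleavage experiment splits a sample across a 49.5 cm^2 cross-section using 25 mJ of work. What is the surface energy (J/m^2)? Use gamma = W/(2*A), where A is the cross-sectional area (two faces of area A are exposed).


Convert: A = 49.5 cm^2 = 0.00495 m^2, W = 25 mJ = 0.025 J
Cleaving exposes two faces of area A, so total new surface = 2*A and gamma = W / (2*A)
gamma = 0.025 / (2 * 0.00495)
gamma = 2.525 J/m^2

2.525


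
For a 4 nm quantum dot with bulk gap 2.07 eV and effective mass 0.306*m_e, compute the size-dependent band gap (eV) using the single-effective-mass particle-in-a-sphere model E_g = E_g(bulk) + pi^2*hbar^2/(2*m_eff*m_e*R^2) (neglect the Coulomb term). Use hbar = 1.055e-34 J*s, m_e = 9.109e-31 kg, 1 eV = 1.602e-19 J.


Radius R = 4/2 nm = 2e-09 m
Confinement energy dE = pi^2 * hbar^2 / (2 * m_eff * m_e * R^2)
dE = pi^2 * (1.055e-34)^2 / (2 * 0.306 * 9.109e-31 * (2e-09)^2) J, divided by 1.602e-19 J/eV
dE = 0.3075 eV
Total band gap = E_g(bulk) + dE = 2.07 + 0.3075 = 2.3775 eV

2.3775


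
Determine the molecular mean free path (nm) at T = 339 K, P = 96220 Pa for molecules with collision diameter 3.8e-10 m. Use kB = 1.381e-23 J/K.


Mean free path: lambda = kB*T / (sqrt(2) * pi * d^2 * P)
lambda = 1.381e-23 * 339 / (sqrt(2) * pi * (3.8e-10)^2 * 96220)
lambda = 7.58396e-08 m
lambda = 75.84 nm

75.84


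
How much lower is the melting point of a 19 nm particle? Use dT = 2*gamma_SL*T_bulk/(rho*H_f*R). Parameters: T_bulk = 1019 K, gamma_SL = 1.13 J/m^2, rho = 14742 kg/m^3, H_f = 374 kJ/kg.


Radius R = 19/2 = 9.5 nm = 9.5e-09 m
Convert H_f = 374 kJ/kg = 374000 J/kg
dT = 2 * gamma_SL * T_bulk / (rho * H_f * R)
dT = 2 * 1.13 * 1019 / (14742 * 374000 * 9.5e-09)
dT = 44.0 K

44.0


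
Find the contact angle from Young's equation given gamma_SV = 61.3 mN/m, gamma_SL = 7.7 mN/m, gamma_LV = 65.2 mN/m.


cos(theta) = (gamma_SV - gamma_SL) / gamma_LV
cos(theta) = (61.3 - 7.7) / 65.2
cos(theta) = 0.822086
theta = arccos(0.822086) = 34.71 degrees

34.71


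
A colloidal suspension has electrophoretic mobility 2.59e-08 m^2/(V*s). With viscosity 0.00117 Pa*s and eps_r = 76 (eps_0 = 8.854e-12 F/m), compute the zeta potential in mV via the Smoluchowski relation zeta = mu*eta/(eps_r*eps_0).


Smoluchowski equation: zeta = mu * eta / (eps_r * eps_0)
zeta = 2.59e-08 * 0.00117 / (76 * 8.854e-12)
zeta = 0.045033 V = 45.03 mV

45.03


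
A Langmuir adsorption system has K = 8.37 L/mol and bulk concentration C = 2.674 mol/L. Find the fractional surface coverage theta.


Langmuir isotherm: theta = K*C / (1 + K*C)
K*C = 8.37 * 2.674 = 22.38138
theta = 22.38138 / (1 + 22.38138) = 22.38138 / 23.38138
theta = 0.9572

0.9572


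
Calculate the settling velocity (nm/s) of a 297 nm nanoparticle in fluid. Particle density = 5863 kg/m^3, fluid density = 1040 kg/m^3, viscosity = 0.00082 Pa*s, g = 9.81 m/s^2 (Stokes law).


Radius R = 297/2 nm = 1.485e-07 m
Density difference = 5863 - 1040 = 4823 kg/m^3
v = 2 * R^2 * (rho_p - rho_f) * g / (9 * eta)
v = 2 * (1.485e-07)^2 * 4823 * 9.81 / (9 * 0.00082)
v = 2.82757e-07 m/s = 282.7566 nm/s

282.7566


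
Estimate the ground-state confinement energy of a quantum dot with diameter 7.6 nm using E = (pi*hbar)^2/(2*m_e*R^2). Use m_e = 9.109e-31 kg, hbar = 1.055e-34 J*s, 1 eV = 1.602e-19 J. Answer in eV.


Radius R = 7.6/2 = 3.8 nm = 3.8e-09 m
E = (pi * 1.055e-34)^2 / (2 * 9.109e-31 * (3.8e-09)^2)
E(J) = 4.17577e-21
E = E(J) / 1.602e-19 = 0.0261 eV

0.0261


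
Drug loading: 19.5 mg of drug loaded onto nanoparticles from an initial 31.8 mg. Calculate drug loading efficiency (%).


Drug loading efficiency = (drug loaded / drug initial) * 100
DLE = 19.5 / 31.8 * 100
DLE = 0.6132 * 100
DLE = 61.32%

61.32


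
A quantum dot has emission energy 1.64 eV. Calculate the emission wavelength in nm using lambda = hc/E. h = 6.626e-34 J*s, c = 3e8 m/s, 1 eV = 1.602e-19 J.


Convert energy: E = 1.64 eV = 1.64 * 1.602e-19 = 2.62728e-19 J
lambda = h*c / E = 6.626e-34 * 3e8 / 2.62728e-19
lambda = 7.566e-07 m = 756.6 nm

756.6


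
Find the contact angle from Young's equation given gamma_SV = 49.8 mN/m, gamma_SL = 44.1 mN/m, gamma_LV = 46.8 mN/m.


cos(theta) = (gamma_SV - gamma_SL) / gamma_LV
cos(theta) = (49.8 - 44.1) / 46.8
cos(theta) = 0.121795
theta = arccos(0.121795) = 83.0 degrees

83.0


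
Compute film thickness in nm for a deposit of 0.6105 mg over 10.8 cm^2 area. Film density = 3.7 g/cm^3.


Convert: m = 0.6105 mg = 6.1050e-07 kg, A = 10.8 cm^2 = 1.0800e-03 m^2, rho = 3.7 g/cm^3 = 3700 kg/m^3
t = m / (A * rho)
t = 6.1050e-07 / (1.0800e-03 * 3700)
t = 1.5278e-07 m = 152.8 nm

152.8


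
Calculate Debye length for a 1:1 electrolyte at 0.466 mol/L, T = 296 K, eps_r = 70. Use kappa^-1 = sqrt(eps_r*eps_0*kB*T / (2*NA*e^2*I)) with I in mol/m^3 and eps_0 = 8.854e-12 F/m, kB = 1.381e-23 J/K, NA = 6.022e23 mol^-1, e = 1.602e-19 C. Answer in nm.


Ionic strength I = 0.466 * 1^2 * 1000 = 466 mol/m^3
kappa^-1 = sqrt(70 * 8.854e-12 * 1.381e-23 * 296 / (2 * 6.022e23 * (1.602e-19)^2 * 466))
kappa^-1 = 0.419 nm

0.419


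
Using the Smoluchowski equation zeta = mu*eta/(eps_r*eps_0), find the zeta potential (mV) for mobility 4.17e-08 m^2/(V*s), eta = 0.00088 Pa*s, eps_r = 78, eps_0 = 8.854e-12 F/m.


Smoluchowski equation: zeta = mu * eta / (eps_r * eps_0)
zeta = 4.17e-08 * 0.00088 / (78 * 8.854e-12)
zeta = 0.053135 V = 53.14 mV

53.14


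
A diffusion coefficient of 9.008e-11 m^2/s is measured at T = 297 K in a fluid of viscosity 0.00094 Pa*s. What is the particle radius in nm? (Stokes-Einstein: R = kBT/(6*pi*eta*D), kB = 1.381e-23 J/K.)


Stokes-Einstein: R = kB*T / (6*pi*eta*D)
R = 1.381e-23 * 297 / (6 * pi * 0.00094 * 9.008e-11)
R = 2.56976e-09 m = 2.57 nm

2.57


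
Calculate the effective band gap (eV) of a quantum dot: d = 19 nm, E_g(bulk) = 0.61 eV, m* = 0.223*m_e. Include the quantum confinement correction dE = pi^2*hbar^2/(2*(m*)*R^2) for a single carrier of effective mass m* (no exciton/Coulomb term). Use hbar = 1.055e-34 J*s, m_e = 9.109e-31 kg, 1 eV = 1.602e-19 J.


Radius R = 19/2 nm = 9.5e-09 m
Confinement energy dE = pi^2 * hbar^2 / (2 * m_eff * m_e * R^2)
dE = pi^2 * (1.055e-34)^2 / (2 * 0.223 * 9.109e-31 * (9.5e-09)^2) J, divided by 1.602e-19 J/eV
dE = 0.0187 eV
Total band gap = E_g(bulk) + dE = 0.61 + 0.0187 = 0.6287 eV

0.6287


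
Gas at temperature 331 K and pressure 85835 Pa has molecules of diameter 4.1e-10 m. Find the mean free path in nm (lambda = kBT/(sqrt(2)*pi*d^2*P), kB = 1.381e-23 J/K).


Mean free path: lambda = kB*T / (sqrt(2) * pi * d^2 * P)
lambda = 1.381e-23 * 331 / (sqrt(2) * pi * (4.1e-10)^2 * 85835)
lambda = 7.13058e-08 m
lambda = 71.31 nm

71.31


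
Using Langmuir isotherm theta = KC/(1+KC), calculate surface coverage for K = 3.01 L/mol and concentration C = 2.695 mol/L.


Langmuir isotherm: theta = K*C / (1 + K*C)
K*C = 3.01 * 2.695 = 8.11195
theta = 8.11195 / (1 + 8.11195) = 8.11195 / 9.11195
theta = 0.8903

0.8903


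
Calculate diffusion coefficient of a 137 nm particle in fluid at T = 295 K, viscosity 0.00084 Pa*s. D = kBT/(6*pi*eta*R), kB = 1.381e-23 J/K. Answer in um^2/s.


Radius R = 137/2 = 68.5 nm = 6.85e-08 m
D = kB*T / (6*pi*eta*R)
D = 1.381e-23 * 295 / (6 * pi * 0.00084 * 6.85e-08)
D = 3.75617e-12 m^2/s = 3.756 um^2/s

3.756


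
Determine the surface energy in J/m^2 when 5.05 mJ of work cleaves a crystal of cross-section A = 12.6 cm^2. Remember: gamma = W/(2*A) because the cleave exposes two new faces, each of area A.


Convert: A = 12.6 cm^2 = 0.00126 m^2, W = 5.05 mJ = 0.00505 J
Cleaving exposes two faces of area A, so total new surface = 2*A and gamma = W / (2*A)
gamma = 0.00505 / (2 * 0.00126)
gamma = 2.004 J/m^2

2.004


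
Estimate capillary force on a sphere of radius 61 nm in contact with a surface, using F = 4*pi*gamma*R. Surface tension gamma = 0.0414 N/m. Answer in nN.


Convert radius: R = 61 nm = 6.1e-08 m
F = 4 * pi * gamma * R
F = 4 * pi * 0.0414 * 6.1e-08
F = 3.17351e-08 N = 31.7351 nN

31.7351


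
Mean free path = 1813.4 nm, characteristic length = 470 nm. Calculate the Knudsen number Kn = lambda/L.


Knudsen number Kn = lambda / L
Kn = 1813.4 / 470
Kn = 3.8583

3.8583


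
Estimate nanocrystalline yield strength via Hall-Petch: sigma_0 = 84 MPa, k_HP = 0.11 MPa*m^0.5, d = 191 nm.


d = 191 nm = 1.91e-07 m
sqrt(d) = 0.0004370355
Hall-Petch contribution = k / sqrt(d) = 0.11 / 0.0004370355 = 251.7 MPa
sigma = sigma_0 + k/sqrt(d) = 84 + 251.7 = 335.7 MPa

335.7


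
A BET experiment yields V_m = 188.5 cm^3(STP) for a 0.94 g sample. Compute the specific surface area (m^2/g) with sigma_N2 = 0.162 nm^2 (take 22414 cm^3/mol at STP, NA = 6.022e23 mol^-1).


Number of moles in monolayer = V_m / 22414 = 188.5 / 22414 = 0.00840992
Number of molecules = moles * NA = 0.00840992 * 6.022e23
SA = molecules * sigma / mass
SA = (188.5 / 22414) * 6.022e23 * 0.162e-18 / 0.94
SA = 872.8 m^2/g

872.8


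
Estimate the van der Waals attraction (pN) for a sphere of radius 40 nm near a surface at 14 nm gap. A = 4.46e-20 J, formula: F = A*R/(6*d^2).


Convert to SI: R = 40 nm = 4e-08 m, d = 14 nm = 1.4e-08 m
F = A * R / (6 * d^2)
F = 4.46e-20 * 4e-08 / (6 * (1.4e-08)^2)
F = 1.51701e-12 N = 1.517 pN

1.517


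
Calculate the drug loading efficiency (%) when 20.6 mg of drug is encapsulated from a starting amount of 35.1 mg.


Drug loading efficiency = (drug loaded / drug initial) * 100
DLE = 20.6 / 35.1 * 100
DLE = 0.5869 * 100
DLE = 58.69%

58.69


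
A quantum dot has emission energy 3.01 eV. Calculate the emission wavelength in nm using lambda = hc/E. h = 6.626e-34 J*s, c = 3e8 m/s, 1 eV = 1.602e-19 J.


Convert energy: E = 3.01 eV = 3.01 * 1.602e-19 = 4.82202e-19 J
lambda = h*c / E = 6.626e-34 * 3e8 / 4.82202e-19
lambda = 4.12234e-07 m = 412.2 nm

412.2


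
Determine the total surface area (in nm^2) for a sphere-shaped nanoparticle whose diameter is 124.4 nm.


Radius r = 124.4/2 = 62.2 nm
Surface area SA = 4 * pi * r^2
SA = 4 * pi * (62.2)^2
SA = 48617.28 nm^2

48617.28


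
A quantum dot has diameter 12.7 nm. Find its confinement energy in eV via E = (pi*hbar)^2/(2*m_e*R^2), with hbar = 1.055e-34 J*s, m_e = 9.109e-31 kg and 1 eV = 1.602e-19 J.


Radius R = 12.7/2 = 6.35 nm = 6.35e-09 m
E = (pi * 1.055e-34)^2 / (2 * 9.109e-31 * (6.35e-09)^2)
E(J) = 1.4954e-21
E = E(J) / 1.602e-19 = 0.0093 eV

0.0093


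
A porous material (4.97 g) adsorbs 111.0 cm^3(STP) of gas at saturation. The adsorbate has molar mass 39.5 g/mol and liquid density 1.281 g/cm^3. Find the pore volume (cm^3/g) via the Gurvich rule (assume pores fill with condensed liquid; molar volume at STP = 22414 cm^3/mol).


Moles adsorbed n = V_ads / 22414 = 111.0 / 22414 = 4.952262e-03 mol
Liquid volume V_liq = n * M / rho_liq = 4.952262e-03 * 39.5 / 1.281 = 0.15270 cm^3
Specific pore volume V_pore = V_liq / m_sample = 0.15270 / 4.97
V_pore = 0.0307 cm^3/g

0.0307


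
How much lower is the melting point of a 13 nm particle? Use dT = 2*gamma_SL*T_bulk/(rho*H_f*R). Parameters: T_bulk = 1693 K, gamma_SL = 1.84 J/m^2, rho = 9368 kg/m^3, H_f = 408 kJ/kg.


Radius R = 13/2 = 6.5 nm = 6.5e-09 m
Convert H_f = 408 kJ/kg = 408000 J/kg
dT = 2 * gamma_SL * T_bulk / (rho * H_f * R)
dT = 2 * 1.84 * 1693 / (9368 * 408000 * 6.5e-09)
dT = 250.8 K

250.8


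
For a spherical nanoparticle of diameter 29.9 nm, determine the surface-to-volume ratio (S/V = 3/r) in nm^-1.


Radius r = 29.9/2 = 14.95 nm
S/V = 3 / r = 3 / 14.95
S/V = 0.2007 nm^-1

0.2007


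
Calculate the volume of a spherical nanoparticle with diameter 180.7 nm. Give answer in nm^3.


Radius r = 180.7/2 = 90.35 nm
Volume V = (4/3) * pi * r^3
V = (4/3) * pi * (90.35)^3
V = 3089392.44 nm^3

3089392.44


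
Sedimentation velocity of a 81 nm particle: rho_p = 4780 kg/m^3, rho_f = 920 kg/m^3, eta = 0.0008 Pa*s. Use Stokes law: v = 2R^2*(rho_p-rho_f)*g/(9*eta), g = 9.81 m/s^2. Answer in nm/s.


Radius R = 81/2 nm = 4.05e-08 m
Density difference = 4780 - 920 = 3860 kg/m^3
v = 2 * R^2 * (rho_p - rho_f) * g / (9 * eta)
v = 2 * (4.05e-08)^2 * 3860 * 9.81 / (9 * 0.0008)
v = 1.7253e-08 m/s = 17.253 nm/s

17.253


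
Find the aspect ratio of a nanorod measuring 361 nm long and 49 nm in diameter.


Aspect ratio AR = length / diameter
AR = 361 / 49
AR = 7.37

7.37


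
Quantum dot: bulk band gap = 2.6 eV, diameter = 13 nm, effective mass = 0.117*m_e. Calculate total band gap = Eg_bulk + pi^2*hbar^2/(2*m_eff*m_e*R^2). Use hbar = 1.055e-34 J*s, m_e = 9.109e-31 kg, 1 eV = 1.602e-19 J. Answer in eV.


Radius R = 13/2 nm = 6.5e-09 m
Confinement energy dE = pi^2 * hbar^2 / (2 * m_eff * m_e * R^2)
dE = pi^2 * (1.055e-34)^2 / (2 * 0.117 * 9.109e-31 * (6.5e-09)^2) J, divided by 1.602e-19 J/eV
dE = 0.0761 eV
Total band gap = E_g(bulk) + dE = 2.6 + 0.0761 = 2.6761 eV

2.6761


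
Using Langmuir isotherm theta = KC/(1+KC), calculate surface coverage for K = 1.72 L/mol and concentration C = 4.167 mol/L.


Langmuir isotherm: theta = K*C / (1 + K*C)
K*C = 1.72 * 4.167 = 7.16724
theta = 7.16724 / (1 + 7.16724) = 7.16724 / 8.16724
theta = 0.8776

0.8776


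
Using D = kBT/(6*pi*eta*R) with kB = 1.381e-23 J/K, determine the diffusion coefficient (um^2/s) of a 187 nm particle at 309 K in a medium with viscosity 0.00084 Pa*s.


Radius R = 187/2 = 93.5 nm = 9.35e-08 m
D = kB*T / (6*pi*eta*R)
D = 1.381e-23 * 309 / (6 * pi * 0.00084 * 9.35e-08)
D = 2.88244e-12 m^2/s = 2.882 um^2/s

2.882


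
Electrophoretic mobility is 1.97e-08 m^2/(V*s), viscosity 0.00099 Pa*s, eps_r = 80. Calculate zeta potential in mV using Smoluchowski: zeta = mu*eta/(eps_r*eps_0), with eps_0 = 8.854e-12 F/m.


Smoluchowski equation: zeta = mu * eta / (eps_r * eps_0)
zeta = 1.97e-08 * 0.00099 / (80 * 8.854e-12)
zeta = 0.027534 V = 27.53 mV

27.53


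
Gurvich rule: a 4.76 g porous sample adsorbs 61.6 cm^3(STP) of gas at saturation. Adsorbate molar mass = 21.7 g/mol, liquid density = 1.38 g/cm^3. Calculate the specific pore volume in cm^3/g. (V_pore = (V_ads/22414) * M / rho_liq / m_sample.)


Moles adsorbed n = V_ads / 22414 = 61.6 / 22414 = 2.748282e-03 mol
Liquid volume V_liq = n * M / rho_liq = 2.748282e-03 * 21.7 / 1.38 = 0.04322 cm^3
Specific pore volume V_pore = V_liq / m_sample = 0.04322 / 4.76
V_pore = 0.0091 cm^3/g

0.0091


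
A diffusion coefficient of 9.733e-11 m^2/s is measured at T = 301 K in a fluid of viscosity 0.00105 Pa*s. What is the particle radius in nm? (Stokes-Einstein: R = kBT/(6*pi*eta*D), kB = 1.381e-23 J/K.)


Stokes-Einstein: R = kB*T / (6*pi*eta*D)
R = 1.381e-23 * 301 / (6 * pi * 0.00105 * 9.733e-11)
R = 2.15786e-09 m = 2.16 nm

2.16


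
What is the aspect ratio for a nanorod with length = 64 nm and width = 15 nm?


Aspect ratio AR = length / diameter
AR = 64 / 15
AR = 4.27

4.27


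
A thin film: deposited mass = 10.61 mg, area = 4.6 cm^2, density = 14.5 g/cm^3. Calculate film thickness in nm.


Convert: m = 10.61 mg = 1.0610e-05 kg, A = 4.6 cm^2 = 4.6000e-04 m^2, rho = 14.5 g/cm^3 = 14500 kg/m^3
t = m / (A * rho)
t = 1.0610e-05 / (4.6000e-04 * 14500)
t = 1.5907e-06 m = 1590.7 nm

1590.7


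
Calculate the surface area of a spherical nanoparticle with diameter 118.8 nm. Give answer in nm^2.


Radius r = 118.8/2 = 59.4 nm
Surface area SA = 4 * pi * r^2
SA = 4 * pi * (59.4)^2
SA = 44338.68 nm^2

44338.68


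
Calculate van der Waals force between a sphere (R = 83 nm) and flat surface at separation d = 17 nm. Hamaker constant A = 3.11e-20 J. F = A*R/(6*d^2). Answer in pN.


Convert to SI: R = 83 nm = 8.3e-08 m, d = 17 nm = 1.7e-08 m
F = A * R / (6 * d^2)
F = 3.11e-20 * 8.3e-08 / (6 * (1.7e-08)^2)
F = 1.48864e-12 N = 1.489 pN

1.489


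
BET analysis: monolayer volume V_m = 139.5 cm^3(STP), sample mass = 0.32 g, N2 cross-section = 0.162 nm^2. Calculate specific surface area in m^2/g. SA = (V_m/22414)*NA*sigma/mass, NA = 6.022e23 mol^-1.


Number of moles in monolayer = V_m / 22414 = 139.5 / 22414 = 0.00622379
Number of molecules = moles * NA = 0.00622379 * 6.022e23
SA = molecules * sigma / mass
SA = (139.5 / 22414) * 6.022e23 * 0.162e-18 / 0.32
SA = 1897.4 m^2/g

1897.4


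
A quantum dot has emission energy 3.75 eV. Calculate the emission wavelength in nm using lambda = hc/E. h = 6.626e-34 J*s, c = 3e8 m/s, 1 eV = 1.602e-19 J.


Convert energy: E = 3.75 eV = 3.75 * 1.602e-19 = 6.0075e-19 J
lambda = h*c / E = 6.626e-34 * 3e8 / 6.0075e-19
lambda = 3.30886e-07 m = 330.9 nm

330.9


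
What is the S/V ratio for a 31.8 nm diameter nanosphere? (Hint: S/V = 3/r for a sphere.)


Radius r = 31.8/2 = 15.9 nm
S/V = 3 / r = 3 / 15.9
S/V = 0.1887 nm^-1

0.1887


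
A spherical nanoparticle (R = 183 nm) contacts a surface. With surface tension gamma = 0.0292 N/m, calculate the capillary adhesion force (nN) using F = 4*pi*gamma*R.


Convert radius: R = 183 nm = 1.83e-07 m
F = 4 * pi * gamma * R
F = 4 * pi * 0.0292 * 1.83e-07
F = 6.71497e-08 N = 67.1497 nN

67.1497


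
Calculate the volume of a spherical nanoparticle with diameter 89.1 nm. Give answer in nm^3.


Radius r = 89.1/2 = 44.55 nm
Volume V = (4/3) * pi * r^3
V = (4/3) * pi * (44.55)^3
V = 370366.53 nm^3

370366.53


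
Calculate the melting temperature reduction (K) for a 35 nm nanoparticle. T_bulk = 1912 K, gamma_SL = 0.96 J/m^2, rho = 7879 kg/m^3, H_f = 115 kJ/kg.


Radius R = 35/2 = 17.5 nm = 1.75e-08 m
Convert H_f = 115 kJ/kg = 115000 J/kg
dT = 2 * gamma_SL * T_bulk / (rho * H_f * R)
dT = 2 * 0.96 * 1912 / (7879 * 115000 * 1.75e-08)
dT = 231.5 K

231.5


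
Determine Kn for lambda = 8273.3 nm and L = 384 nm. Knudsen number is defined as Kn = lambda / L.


Knudsen number Kn = lambda / L
Kn = 8273.3 / 384
Kn = 21.5451

21.5451


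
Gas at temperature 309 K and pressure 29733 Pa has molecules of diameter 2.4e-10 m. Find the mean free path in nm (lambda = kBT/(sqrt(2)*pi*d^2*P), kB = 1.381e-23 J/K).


Mean free path: lambda = kB*T / (sqrt(2) * pi * d^2 * P)
lambda = 1.381e-23 * 309 / (sqrt(2) * pi * (2.4e-10)^2 * 29733)
lambda = 5.60823e-07 m
lambda = 560.82 nm

560.82


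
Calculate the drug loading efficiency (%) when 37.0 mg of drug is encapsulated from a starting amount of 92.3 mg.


Drug loading efficiency = (drug loaded / drug initial) * 100
DLE = 37.0 / 92.3 * 100
DLE = 0.4009 * 100
DLE = 40.09%

40.09


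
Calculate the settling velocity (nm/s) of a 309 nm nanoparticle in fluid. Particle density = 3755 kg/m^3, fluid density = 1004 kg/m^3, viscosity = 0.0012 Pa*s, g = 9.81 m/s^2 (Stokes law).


Radius R = 309/2 nm = 1.545e-07 m
Density difference = 3755 - 1004 = 2751 kg/m^3
v = 2 * R^2 * (rho_p - rho_f) * g / (9 * eta)
v = 2 * (1.545e-07)^2 * 2751 * 9.81 / (9 * 0.0012)
v = 1.19295e-07 m/s = 119.2952 nm/s

119.2952


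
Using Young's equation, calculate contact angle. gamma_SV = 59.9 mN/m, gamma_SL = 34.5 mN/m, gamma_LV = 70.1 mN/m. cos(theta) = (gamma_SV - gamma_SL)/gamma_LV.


cos(theta) = (gamma_SV - gamma_SL) / gamma_LV
cos(theta) = (59.9 - 34.5) / 70.1
cos(theta) = 0.36234
theta = arccos(0.36234) = 68.76 degrees

68.76


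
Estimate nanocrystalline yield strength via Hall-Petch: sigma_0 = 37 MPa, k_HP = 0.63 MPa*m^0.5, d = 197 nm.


d = 197 nm = 1.97e-07 m
sqrt(d) = 0.0004438468
Hall-Petch contribution = k / sqrt(d) = 0.63 / 0.0004438468 = 1419.4 MPa
sigma = sigma_0 + k/sqrt(d) = 37 + 1419.4 = 1456.4 MPa

1456.4


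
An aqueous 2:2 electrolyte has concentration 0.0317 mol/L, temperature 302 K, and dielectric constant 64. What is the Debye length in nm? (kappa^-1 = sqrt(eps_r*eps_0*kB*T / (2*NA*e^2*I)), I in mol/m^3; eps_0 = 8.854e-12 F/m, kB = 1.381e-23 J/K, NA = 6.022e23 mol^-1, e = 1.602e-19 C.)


Ionic strength I = 0.0317 * 2^2 * 1000 = 126.8 mol/m^3
kappa^-1 = sqrt(64 * 8.854e-12 * 1.381e-23 * 302 / (2 * 6.022e23 * (1.602e-19)^2 * 126.8))
kappa^-1 = 0.777 nm

0.777


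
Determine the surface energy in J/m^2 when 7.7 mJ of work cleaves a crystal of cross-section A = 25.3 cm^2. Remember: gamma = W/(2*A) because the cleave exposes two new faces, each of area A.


Convert: A = 25.3 cm^2 = 0.00253 m^2, W = 7.7 mJ = 0.0077 J
Cleaving exposes two faces of area A, so total new surface = 2*A and gamma = W / (2*A)
gamma = 0.0077 / (2 * 0.00253)
gamma = 1.522 J/m^2

1.522


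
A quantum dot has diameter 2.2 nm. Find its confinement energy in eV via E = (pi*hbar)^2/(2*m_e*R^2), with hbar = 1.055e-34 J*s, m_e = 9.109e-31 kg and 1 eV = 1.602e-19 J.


Radius R = 2.2/2 = 1.1 nm = 1.1e-09 m
E = (pi * 1.055e-34)^2 / (2 * 9.109e-31 * (1.1e-09)^2)
E(J) = 4.98332e-20
E = E(J) / 1.602e-19 = 0.3111 eV

0.3111


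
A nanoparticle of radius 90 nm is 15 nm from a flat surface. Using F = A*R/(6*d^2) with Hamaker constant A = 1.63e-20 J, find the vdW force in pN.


Convert to SI: R = 90 nm = 9e-08 m, d = 15 nm = 1.5e-08 m
F = A * R / (6 * d^2)
F = 1.63e-20 * 9e-08 / (6 * (1.5e-08)^2)
F = 1.08667e-12 N = 1.087 pN

1.087


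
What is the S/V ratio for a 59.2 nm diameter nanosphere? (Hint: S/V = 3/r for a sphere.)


Radius r = 59.2/2 = 29.6 nm
S/V = 3 / r = 3 / 29.6
S/V = 0.1014 nm^-1

0.1014


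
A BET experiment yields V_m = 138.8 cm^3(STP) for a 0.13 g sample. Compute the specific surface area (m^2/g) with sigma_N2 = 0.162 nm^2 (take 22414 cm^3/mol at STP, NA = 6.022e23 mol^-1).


Number of moles in monolayer = V_m / 22414 = 138.8 / 22414 = 0.00619256
Number of molecules = moles * NA = 0.00619256 * 6.022e23
SA = molecules * sigma / mass
SA = (138.8 / 22414) * 6.022e23 * 0.162e-18 / 0.13
SA = 4647.1 m^2/g

4647.1


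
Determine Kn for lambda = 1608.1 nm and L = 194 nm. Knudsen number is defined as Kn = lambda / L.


Knudsen number Kn = lambda / L
Kn = 1608.1 / 194
Kn = 8.2892

8.2892


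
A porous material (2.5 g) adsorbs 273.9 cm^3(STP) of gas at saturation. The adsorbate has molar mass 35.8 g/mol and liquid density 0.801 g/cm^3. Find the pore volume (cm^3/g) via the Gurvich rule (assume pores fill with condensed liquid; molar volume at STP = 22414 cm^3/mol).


Moles adsorbed n = V_ads / 22414 = 273.9 / 22414 = 1.222004e-02 mol
Liquid volume V_liq = n * M / rho_liq = 1.222004e-02 * 35.8 / 0.801 = 0.54616 cm^3
Specific pore volume V_pore = V_liq / m_sample = 0.54616 / 2.5
V_pore = 0.2185 cm^3/g

0.2185
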